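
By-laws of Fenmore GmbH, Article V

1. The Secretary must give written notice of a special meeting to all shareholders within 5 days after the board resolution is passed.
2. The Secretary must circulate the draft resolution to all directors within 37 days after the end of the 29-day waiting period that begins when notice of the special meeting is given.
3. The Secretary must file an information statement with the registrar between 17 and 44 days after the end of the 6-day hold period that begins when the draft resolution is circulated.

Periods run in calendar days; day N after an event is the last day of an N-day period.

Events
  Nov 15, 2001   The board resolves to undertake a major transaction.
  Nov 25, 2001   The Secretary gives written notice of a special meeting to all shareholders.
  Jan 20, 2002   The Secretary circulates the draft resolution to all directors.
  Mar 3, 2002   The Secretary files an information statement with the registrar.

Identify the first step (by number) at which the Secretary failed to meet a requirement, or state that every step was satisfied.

Step 1

Step 1: 5 days after Nov 15, 2001 (when the board resolution is passed) is Nov 20, 2001; done Nov 25, 2001 — 5 days late.
Later steps need not be reached.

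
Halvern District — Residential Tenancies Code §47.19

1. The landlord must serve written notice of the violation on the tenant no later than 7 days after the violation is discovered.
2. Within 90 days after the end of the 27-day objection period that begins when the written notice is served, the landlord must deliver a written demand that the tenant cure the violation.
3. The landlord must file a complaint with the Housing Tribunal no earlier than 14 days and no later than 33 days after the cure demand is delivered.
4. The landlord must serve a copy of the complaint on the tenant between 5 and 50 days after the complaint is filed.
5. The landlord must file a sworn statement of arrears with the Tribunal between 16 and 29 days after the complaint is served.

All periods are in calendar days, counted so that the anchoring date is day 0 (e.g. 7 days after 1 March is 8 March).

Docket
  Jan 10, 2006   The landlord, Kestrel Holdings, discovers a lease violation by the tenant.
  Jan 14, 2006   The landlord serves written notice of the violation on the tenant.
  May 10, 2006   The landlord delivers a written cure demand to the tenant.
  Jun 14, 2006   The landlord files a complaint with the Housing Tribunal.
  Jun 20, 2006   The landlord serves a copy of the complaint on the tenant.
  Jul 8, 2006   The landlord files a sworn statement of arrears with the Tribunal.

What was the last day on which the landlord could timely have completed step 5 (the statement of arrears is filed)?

Jul 19, 2006

Step 5 runs from Jun 20, 2006, when the complaint is served. The window is 16–29 days after Jun 20, 2006; it closes on Jul 19, 2006.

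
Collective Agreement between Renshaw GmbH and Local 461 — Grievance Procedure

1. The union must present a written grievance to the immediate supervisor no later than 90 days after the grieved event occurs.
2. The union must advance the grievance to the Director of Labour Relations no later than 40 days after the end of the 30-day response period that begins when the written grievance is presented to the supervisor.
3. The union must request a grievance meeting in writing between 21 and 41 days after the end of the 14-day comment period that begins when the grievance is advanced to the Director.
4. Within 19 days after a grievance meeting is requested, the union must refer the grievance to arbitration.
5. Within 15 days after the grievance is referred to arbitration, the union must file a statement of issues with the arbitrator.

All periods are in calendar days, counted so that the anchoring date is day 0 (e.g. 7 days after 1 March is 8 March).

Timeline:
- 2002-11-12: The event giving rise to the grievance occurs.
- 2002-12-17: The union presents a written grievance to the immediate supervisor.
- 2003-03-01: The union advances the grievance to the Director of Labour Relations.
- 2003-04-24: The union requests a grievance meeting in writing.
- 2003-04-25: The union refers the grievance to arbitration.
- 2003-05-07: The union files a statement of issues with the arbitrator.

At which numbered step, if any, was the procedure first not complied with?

Step 2

Step 1 — counting 90 days from 2002-11-12 (when the grieved event occurs) gives a deadline of 2003-02-10; completed 2002-12-17, before the deadline.
Step 2 — counting 40 days from 2003-01-16 (end of the 30-day response period, which began when the written grievance is presented to the supervisor on 2002-12-17) gives a deadline of 2003-02-25; 2003-03-01 misses that deadline by 4 days.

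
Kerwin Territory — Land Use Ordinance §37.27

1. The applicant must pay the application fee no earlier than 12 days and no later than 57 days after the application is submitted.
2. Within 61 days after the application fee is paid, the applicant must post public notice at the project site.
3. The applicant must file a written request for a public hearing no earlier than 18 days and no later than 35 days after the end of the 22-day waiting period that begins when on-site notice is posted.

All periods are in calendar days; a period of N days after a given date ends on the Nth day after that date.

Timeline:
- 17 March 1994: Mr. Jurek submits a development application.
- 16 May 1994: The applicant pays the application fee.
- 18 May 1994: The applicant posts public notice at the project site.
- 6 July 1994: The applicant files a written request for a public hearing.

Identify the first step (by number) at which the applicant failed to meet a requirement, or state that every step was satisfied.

Step 1 — 12 and 57 days from 17 March 1994 (when the application is submitted) are 29 March 1994 and 13 May 1994 respectively; 16 May 1994 is 3 days past the end of the window.
Later steps need not be reached.

Step 1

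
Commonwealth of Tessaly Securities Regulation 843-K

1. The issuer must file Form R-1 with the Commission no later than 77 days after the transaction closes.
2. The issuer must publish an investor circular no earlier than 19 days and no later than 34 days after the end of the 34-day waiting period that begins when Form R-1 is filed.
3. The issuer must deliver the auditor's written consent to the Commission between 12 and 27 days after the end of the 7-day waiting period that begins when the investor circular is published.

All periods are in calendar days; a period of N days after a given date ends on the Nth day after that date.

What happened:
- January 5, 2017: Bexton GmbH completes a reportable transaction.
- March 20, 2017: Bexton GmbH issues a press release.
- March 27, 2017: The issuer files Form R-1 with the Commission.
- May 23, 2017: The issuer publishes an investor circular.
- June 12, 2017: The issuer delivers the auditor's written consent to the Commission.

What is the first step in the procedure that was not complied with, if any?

Step 1

Step 1: 77 days after January 5, 2017 (when the transaction closes) is March 23, 2017; not done until March 27, 2017, 4 days after the deadline.
The analysis stops there.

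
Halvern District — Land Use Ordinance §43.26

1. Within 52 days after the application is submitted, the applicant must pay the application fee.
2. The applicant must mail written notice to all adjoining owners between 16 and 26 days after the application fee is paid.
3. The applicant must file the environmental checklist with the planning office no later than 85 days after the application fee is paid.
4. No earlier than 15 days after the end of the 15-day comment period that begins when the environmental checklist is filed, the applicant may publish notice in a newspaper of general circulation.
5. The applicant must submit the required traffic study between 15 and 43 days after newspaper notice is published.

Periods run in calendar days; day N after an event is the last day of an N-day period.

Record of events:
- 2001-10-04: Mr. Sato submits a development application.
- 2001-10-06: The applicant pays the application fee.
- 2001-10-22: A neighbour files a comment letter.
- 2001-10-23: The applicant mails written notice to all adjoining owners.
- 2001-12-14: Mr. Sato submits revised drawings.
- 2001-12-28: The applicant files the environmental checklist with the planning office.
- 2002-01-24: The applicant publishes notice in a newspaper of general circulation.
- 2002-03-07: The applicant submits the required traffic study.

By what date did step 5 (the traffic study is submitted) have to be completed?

Step 5 runs from 2002-01-24, when newspaper notice is published. The window is 15–43 days after 2002-01-24; it closes on 2002-03-08.

2002-03-08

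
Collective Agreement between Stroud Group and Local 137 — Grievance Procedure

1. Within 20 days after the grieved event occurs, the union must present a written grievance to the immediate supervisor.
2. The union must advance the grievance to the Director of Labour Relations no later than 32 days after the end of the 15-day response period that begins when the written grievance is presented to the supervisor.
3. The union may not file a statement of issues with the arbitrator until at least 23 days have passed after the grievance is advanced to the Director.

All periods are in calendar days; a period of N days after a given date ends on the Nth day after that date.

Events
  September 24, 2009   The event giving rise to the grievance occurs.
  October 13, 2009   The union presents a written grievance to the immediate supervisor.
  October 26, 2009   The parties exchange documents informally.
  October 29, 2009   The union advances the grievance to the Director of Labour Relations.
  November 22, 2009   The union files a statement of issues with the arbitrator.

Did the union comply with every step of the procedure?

Step 1 — counting 20 days from September 24, 2009 (when the grieved event occurs) gives a deadline of October 14, 2009; done October 13, 2009 — timely.
Step 2 — counting 32 days from October 28, 2009 (end of the 15-day response period, which began when the written grievance is presented to the supervisor on October 13, 2009) gives a deadline of November 29, 2009; October 29, 2009 is within that limit.
Step 3 — must wait 23 days from October 29, 2009 (when the grievance is advanced to the Director), so not before November 21, 2009; done November 22, 2009 — permitted.

Yes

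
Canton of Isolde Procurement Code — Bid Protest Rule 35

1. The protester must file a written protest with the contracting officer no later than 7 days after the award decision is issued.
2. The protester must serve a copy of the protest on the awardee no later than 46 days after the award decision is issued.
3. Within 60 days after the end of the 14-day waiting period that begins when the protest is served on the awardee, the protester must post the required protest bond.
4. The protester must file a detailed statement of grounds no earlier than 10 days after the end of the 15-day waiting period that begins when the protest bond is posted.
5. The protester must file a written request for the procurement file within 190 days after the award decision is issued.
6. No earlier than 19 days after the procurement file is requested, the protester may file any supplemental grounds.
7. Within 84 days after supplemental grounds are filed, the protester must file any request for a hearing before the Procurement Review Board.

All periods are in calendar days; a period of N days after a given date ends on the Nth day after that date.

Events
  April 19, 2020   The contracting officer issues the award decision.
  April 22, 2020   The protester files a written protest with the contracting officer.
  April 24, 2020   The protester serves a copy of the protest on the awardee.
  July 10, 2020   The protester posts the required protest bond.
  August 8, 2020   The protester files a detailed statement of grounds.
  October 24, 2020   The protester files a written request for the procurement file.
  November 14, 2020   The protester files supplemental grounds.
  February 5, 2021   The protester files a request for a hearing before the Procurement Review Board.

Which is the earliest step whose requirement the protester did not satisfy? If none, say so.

(1) due by April 19, 2020 + 7 days = April 26, 2020; completed April 22, 2020, before the deadline.
(2) due by April 19, 2020 + 46 days = June 4, 2020; done April 24, 2020 — timely.
(3) due by May 8, 2020 + 60 days = July 7, 2020; July 10, 2020 misses that deadline by 3 days.
The analysis stops there.

Step 3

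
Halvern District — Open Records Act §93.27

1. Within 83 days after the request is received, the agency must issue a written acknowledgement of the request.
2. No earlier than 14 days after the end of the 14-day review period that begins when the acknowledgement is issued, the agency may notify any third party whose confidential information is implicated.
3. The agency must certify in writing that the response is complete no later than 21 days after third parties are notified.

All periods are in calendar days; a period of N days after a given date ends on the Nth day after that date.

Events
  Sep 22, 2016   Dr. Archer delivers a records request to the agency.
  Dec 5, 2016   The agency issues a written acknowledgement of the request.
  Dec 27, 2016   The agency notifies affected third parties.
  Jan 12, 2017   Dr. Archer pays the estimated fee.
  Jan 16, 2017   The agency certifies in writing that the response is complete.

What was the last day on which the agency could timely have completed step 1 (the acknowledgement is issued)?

Dec 14, 2016

Step 1 runs from Sep 22, 2016, when the request is received. 83 days after Sep 22, 2016 is Dec 14, 2016.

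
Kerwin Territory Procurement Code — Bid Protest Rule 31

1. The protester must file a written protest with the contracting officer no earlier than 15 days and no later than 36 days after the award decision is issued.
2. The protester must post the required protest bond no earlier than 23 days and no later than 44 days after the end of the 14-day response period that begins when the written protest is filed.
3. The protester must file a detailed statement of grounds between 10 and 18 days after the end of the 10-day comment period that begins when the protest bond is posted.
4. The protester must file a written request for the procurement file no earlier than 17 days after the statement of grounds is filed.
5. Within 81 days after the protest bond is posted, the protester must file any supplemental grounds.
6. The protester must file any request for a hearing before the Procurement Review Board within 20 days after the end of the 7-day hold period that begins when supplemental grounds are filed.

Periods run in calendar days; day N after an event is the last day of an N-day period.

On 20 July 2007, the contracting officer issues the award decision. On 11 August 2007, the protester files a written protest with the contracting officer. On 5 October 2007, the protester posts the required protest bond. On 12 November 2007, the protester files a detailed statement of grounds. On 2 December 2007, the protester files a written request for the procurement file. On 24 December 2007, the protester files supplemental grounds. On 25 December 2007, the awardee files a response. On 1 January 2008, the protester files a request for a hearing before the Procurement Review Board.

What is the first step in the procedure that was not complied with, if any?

Step 1: the window is 15–36 days after 20 July 2007 (when the award decision is issued), so 4 August 2007 through 25 August 2007; 11 August 2007 falls inside that range.
Step 2: the window is 23–44 days after 25 August 2007 (end of the 14-day response period, which began when the written protest is filed on 11 August 2007), so 17 September 2007 through 8 October 2007; 5 October 2007 falls inside that range.
Step 3: the window is 10–18 days after 15 October 2007 (end of the 10-day comment period, which began when the protest bond is posted on 5 October 2007), so 25 October 2007 through 2 November 2007; 12 November 2007 is 10 days past the end of the window.

Step 3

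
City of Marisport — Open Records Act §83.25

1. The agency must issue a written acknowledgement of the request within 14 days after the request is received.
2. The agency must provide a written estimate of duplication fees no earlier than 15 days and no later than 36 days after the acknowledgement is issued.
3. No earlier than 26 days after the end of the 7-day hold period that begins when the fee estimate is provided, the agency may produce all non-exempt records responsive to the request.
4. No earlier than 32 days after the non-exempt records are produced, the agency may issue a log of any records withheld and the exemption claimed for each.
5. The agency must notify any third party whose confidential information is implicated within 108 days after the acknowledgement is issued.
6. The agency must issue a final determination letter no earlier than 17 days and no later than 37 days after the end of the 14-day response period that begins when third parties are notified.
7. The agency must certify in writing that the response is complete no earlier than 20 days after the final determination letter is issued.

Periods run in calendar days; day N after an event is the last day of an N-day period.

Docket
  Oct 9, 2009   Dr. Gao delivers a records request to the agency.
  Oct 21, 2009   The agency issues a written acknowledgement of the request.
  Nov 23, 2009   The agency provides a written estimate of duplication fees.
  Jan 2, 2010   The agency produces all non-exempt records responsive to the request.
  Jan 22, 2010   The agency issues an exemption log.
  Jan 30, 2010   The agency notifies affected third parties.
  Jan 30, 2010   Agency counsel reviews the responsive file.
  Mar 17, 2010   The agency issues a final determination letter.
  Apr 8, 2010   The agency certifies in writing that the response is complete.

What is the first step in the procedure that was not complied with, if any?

Step 4

(1) due by Oct 9, 2009 + 14 days = Oct 23, 2009; completed Oct 21, 2009, before the deadline.
(2) the permitted window runs from Oct 21, 2009 + 15 = Nov 5, 2009 to Oct 21, 2009 + 36 = Nov 26, 2009; Nov 23, 2009 falls inside that range.
(3) permitted from Nov 30, 2009 + 26 days = Dec 26, 2009 onward; done Jan 2, 2010, after the minimum wait.
(4) permitted from Jan 2, 2010 + 32 days = Feb 3, 2010 onward; acted on Jan 22, 2010, 12 days prematurely.
That is the first point of non-compliance.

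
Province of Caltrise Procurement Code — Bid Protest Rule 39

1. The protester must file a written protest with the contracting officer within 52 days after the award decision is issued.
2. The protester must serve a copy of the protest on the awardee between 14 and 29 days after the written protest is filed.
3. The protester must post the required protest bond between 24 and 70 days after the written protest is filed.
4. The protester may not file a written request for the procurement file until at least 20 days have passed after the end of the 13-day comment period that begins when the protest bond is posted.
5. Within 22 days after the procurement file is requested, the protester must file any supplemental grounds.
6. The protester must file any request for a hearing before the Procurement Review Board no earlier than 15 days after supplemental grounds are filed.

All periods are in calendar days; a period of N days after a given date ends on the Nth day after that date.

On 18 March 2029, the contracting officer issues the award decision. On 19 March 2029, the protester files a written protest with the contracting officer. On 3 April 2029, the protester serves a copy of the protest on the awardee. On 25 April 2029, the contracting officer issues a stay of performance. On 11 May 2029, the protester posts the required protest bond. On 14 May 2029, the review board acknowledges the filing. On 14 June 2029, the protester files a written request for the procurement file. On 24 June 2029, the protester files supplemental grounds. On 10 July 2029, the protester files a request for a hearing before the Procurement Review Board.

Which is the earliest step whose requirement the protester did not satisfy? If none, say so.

Step 1 — counting 52 days from 18 March 2029 (when the award decision is issued) gives a deadline of 9 May 2029; 19 March 2029 is within that limit.
Step 2 — 14 and 29 days from 19 March 2029 (when the written protest is filed) are 2 April 2029 and 17 April 2029 respectively; done 3 April 2029, which is between those dates.
Step 3 — 24 and 70 days from 19 March 2029 (when the written protest is filed) are 12 April 2029 and 28 May 2029 respectively; done 11 May 2029, which is between those dates.
Step 4 — must wait 20 days from 24 May 2029 (end of the 13-day comment period, which began when the protest bond is posted on 11 May 2029), so not before 13 June 2029; 14 June 2029 is on or after that date.
Step 5 — counting 22 days from 14 June 2029 (when the procurement file is requested) gives a deadline of 6 July 2029; completed 24 June 2029, before the deadline.
Step 6 — must wait 15 days from 24 June 2029 (when supplemental grounds are filed), so not before 9 July 2029; 10 July 2029 is on or after that date.

None — every step was satisfied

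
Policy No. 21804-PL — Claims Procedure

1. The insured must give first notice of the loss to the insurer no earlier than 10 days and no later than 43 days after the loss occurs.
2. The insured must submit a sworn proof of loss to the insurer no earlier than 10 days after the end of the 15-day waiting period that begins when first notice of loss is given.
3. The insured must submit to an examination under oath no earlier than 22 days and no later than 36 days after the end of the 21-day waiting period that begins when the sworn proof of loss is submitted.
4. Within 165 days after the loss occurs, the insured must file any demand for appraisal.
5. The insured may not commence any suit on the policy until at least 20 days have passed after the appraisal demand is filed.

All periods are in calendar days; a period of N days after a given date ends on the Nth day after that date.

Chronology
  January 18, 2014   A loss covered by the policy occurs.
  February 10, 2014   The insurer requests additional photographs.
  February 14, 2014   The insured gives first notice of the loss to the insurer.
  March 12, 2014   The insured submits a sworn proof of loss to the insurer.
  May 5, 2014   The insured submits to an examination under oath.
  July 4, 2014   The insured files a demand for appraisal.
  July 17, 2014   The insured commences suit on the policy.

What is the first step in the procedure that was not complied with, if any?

(1) the permitted window runs from January 18, 2014 + 10 = January 28, 2014 to January 18, 2014 + 43 = March 2, 2014; done February 14, 2014, which is between those dates.
(2) permitted from March 1, 2014 + 10 days = March 11, 2014 onward; done March 12, 2014, after the minimum wait.
(3) the permitted window runs from April 2, 2014 + 22 = April 24, 2014 to April 2, 2014 + 36 = May 8, 2014; May 5, 2014 falls inside that range.
(4) due by January 18, 2014 + 165 days = July 2, 2014; not done until July 4, 2014, 2 days after the deadline.
The procedure was therefore not followed at step 4.

Step 4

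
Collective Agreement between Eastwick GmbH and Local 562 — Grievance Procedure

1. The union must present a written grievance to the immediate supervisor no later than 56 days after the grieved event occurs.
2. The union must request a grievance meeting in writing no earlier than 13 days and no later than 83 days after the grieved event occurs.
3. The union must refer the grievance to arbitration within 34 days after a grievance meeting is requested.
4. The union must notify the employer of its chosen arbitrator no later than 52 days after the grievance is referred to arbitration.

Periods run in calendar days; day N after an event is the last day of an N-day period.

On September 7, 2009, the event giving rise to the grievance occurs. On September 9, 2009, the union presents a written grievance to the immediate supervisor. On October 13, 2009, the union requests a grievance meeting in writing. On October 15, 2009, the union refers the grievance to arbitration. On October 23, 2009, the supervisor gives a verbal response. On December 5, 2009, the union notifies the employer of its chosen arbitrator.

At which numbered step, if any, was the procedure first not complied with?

Step 1: 56 days after September 7, 2009 (when the grieved event occurs) is November 2, 2009; done September 9, 2009 — timely.
Step 2: the window is 13–83 days after September 7, 2009 (when the grieved event occurs), so September 20, 2009 through November 29, 2009; October 13, 2009 falls inside that range.
Step 3: 34 days after October 13, 2009 (when a grievance meeting is requested) is November 16, 2009; completed October 15, 2009, before the deadline.
Step 4: 52 days after October 15, 2009 (when the grievance is referred to arbitration) is December 6, 2009; December 5, 2009 is within that limit.

None — every step was satisfied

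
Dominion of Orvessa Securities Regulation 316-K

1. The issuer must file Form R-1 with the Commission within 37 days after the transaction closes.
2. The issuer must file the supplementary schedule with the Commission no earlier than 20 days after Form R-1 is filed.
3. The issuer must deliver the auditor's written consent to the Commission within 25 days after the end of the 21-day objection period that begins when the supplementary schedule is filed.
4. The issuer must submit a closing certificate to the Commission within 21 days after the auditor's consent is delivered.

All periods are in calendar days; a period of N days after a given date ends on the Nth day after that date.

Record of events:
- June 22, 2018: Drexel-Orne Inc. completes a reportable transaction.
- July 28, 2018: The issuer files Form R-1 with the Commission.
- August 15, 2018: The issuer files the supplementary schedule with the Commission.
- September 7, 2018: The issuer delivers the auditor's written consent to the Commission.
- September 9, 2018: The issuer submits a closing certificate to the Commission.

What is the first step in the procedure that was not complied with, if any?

Step 1 — counting 37 days from June 22, 2018 (when the transaction closes) gives a deadline of July 29, 2018; July 28, 2018 is within that limit.
Step 2 — must wait 20 days from July 28, 2018 (when Form R-1 is filed), so not before August 17, 2018; acted on August 15, 2018, 2 days prematurely.
No need to go further; step 2 was not satisfied.

Step 2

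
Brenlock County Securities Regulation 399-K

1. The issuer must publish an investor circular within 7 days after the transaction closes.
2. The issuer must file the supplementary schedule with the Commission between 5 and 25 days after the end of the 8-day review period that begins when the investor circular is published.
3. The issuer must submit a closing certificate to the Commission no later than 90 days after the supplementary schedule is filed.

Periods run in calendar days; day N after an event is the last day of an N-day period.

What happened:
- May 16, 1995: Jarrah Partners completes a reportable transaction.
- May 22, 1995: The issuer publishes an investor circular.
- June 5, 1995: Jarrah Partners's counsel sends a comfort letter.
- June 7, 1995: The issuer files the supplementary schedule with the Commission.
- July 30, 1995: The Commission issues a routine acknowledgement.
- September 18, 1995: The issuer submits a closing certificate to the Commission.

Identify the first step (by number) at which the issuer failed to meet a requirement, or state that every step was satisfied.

Step 1: 7 days after May 16, 1995 (when the transaction closes) is May 23, 1995; done May 22, 1995 — timely.
Step 2: the window is 5–25 days after May 30, 1995 (end of the 8-day review period, which began when the investor circular is published on May 22, 1995), so June 4, 1995 through June 24, 1995; done June 7, 1995, which is between those dates.
Step 3: 90 days after June 7, 1995 (when the supplementary schedule is filed) is September 5, 1995; September 18, 1995 misses that deadline by 13 days.
The procedure was therefore not followed at step 3.

Step 3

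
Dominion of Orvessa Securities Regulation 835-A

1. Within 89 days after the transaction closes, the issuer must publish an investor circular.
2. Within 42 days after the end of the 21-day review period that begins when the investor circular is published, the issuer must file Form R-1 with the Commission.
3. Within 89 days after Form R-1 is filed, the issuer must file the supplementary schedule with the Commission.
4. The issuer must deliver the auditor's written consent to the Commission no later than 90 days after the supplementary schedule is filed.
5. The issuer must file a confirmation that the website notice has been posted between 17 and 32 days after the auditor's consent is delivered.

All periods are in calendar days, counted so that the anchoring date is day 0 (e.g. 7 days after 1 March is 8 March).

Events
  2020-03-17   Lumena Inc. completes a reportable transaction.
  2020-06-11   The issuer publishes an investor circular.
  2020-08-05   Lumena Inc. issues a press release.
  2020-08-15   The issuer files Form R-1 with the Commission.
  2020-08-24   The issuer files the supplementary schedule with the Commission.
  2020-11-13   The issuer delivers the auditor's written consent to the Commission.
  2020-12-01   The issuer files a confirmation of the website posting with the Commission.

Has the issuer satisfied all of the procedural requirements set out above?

No

(1) due by 2020-03-17 + 89 days = 2020-06-14; 2020-06-11 is within that limit.
(2) due by 2020-07-02 + 42 days = 2020-08-13; 2020-08-15 misses that deadline by 2 days.
The procedure was therefore not followed at step 2.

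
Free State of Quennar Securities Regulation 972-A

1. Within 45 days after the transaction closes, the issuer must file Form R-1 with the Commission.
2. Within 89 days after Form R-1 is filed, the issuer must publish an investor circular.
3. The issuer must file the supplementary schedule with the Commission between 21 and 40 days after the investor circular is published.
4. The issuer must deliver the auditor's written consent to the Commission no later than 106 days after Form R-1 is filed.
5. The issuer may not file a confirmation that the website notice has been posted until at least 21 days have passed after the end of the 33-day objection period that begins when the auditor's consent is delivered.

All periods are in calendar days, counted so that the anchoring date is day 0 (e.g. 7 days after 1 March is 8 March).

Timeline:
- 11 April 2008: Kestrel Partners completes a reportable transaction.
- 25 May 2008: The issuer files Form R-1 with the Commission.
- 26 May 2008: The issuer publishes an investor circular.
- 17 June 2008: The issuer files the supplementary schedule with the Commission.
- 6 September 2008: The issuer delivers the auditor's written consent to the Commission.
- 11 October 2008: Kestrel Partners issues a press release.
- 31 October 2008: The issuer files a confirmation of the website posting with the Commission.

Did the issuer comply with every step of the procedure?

Yes

(1) due by 11 April 2008 + 45 days = 26 May 2008; completed 25 May 2008, before the deadline.
(2) due by 25 May 2008 + 89 days = 22 August 2008; 26 May 2008 is within that limit.
(3) the permitted window runs from 26 May 2008 + 21 = 16 June 2008 to 26 May 2008 + 40 = 5 July 2008; done 17 June 2008 — within the window.
(4) due by 25 May 2008 + 106 days = 8 September 2008; 6 September 2008 is within that limit.
(5) permitted from 9 October 2008 + 21 days = 30 October 2008 onward; done 31 October 2008 — permitted.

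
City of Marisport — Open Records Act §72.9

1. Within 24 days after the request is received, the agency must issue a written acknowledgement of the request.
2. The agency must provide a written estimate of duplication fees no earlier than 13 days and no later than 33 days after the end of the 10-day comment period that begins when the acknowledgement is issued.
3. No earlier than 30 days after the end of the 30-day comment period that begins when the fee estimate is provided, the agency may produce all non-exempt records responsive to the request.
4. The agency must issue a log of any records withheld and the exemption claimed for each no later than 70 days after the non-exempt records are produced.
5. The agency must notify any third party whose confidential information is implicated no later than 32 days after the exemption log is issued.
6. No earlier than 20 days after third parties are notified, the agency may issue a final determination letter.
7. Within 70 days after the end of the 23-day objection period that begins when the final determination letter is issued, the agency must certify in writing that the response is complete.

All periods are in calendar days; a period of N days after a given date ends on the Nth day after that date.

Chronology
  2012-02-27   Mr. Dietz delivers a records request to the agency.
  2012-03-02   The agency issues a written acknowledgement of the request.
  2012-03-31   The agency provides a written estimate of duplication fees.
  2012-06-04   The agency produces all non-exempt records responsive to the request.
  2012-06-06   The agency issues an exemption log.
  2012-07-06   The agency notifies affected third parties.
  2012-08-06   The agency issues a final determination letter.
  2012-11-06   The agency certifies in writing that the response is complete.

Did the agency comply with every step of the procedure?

Step 1 — counting 24 days from 2012-02-27 (when the request is received) gives a deadline of 2012-03-22; completed 2012-03-02, before the deadline.
Step 2 — 13 and 33 days from 2012-03-12 (end of the 10-day comment period, which began when the acknowledgement is issued on 2012-03-02) are 2012-03-25 and 2012-04-14 respectively; done 2012-03-31 — within the window.
Step 3 — must wait 30 days from 2012-04-30 (end of the 30-day comment period, which began when the fee estimate is provided on 2012-03-31), so not before 2012-05-30; 2012-06-04 is on or after that date.
Step 4 — counting 70 days from 2012-06-04 (when the non-exempt records are produced) gives a deadline of 2012-08-13; done 2012-06-06 — timely.
Step 5 — counting 32 days from 2012-06-06 (when the exemption log is issued) gives a deadline of 2012-07-08; 2012-07-06 is within that limit.
Step 6 — must wait 20 days from 2012-07-06 (when third parties are notified), so not before 2012-07-26; done 2012-08-06, after the minimum wait.
Step 7 — counting 70 days from 2012-08-29 (end of the 23-day objection period, which began when the final determination letter is issued on 2012-08-06) gives a deadline of 2012-11-07; 2012-11-06 is within that limit.

Yes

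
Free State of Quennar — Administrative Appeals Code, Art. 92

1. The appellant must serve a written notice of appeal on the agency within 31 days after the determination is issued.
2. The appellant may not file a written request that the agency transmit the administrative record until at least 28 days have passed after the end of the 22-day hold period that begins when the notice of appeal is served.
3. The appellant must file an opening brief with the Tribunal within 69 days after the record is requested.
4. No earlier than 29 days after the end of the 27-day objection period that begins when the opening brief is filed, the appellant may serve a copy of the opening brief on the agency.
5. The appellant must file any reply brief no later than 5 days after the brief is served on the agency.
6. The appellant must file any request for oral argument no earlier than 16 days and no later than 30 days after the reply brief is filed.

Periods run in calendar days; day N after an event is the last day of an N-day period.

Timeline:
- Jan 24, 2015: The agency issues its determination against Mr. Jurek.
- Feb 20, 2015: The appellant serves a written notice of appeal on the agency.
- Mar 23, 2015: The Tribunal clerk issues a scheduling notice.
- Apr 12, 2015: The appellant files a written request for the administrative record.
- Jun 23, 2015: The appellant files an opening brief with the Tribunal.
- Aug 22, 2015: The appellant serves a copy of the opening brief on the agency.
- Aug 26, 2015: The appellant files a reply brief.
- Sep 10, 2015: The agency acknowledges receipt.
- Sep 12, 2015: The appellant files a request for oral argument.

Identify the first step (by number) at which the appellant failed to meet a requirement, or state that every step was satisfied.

Step 1: 31 days after Jan 24, 2015 (when the determination is issued) is Feb 24, 2015; Feb 20, 2015 is within that limit.
Step 2: the earliest permitted date is 28 days after Mar 14, 2015 (end of the 22-day hold period, which began when the notice of appeal is served on Feb 20, 2015), i.e. Apr 11, 2015; done Apr 12, 2015 — permitted.
Step 3: 69 days after Apr 12, 2015 (when the record is requested) is Jun 20, 2015; not done until Jun 23, 2015, 3 days after the deadline.

Step 3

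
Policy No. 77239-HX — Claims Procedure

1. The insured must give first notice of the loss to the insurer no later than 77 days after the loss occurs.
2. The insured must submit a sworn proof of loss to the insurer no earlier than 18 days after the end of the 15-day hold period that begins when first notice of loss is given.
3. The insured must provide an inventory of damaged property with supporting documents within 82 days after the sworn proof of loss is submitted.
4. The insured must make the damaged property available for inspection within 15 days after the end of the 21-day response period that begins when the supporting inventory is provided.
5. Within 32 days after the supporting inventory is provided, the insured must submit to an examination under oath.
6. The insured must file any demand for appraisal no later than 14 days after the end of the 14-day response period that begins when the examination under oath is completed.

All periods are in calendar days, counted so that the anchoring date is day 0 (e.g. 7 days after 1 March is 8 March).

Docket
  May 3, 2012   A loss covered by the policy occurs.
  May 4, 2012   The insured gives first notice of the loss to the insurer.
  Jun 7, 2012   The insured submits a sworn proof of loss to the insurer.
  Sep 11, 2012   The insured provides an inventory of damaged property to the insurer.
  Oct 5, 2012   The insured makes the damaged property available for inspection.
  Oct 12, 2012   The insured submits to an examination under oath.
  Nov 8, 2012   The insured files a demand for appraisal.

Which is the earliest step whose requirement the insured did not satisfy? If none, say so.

Step 3

Step 1 — counting 77 days from May 3, 2012 (when the loss occurs) gives a deadline of Jul 19, 2012; completed May 4, 2012, before the deadline.
Step 2 — must wait 18 days from May 19, 2012 (end of the 15-day hold period, which began when first notice of loss is given on May 4, 2012), so not before Jun 6, 2012; done Jun 7, 2012, after the minimum wait.
Step 3 — counting 82 days from Jun 7, 2012 (when the sworn proof of loss is submitted) gives a deadline of Aug 28, 2012; done Sep 11, 2012 — 14 days late.
No need to go further; step 3 was not satisfied.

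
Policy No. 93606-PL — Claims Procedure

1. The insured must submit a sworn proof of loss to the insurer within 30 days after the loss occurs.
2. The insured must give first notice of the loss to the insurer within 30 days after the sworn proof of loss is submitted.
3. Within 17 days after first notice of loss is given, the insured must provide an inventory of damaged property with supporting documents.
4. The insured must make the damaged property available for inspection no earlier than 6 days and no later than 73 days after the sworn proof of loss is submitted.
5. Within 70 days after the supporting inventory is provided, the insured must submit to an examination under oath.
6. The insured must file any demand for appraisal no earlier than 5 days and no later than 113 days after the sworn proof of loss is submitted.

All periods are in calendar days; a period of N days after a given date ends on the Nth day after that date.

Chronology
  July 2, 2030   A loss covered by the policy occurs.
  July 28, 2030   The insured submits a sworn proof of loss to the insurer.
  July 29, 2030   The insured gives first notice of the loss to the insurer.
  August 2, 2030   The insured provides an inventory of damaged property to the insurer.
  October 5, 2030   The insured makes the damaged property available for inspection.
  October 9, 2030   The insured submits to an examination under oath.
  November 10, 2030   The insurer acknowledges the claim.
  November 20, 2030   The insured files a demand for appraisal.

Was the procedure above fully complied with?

No

(1) due by July 2, 2030 + 30 days = August 1, 2030; completed July 28, 2030, before the deadline.
(2) due by July 28, 2030 + 30 days = August 27, 2030; completed July 29, 2030, before the deadline.
(3) due by July 29, 2030 + 17 days = August 15, 2030; August 2, 2030 is within that limit.
(4) the permitted window runs from July 28, 2030 + 6 = August 3, 2030 to July 28, 2030 + 73 = October 9, 2030; October 5, 2030 falls inside that range.
(5) due by August 2, 2030 + 70 days = October 11, 2030; October 9, 2030 is within that limit.
(6) the permitted window runs from July 28, 2030 + 5 = August 2, 2030 to July 28, 2030 + 113 = November 18, 2030; done November 20, 2030 — 2 days after the window closed.
Later steps need not be reached.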